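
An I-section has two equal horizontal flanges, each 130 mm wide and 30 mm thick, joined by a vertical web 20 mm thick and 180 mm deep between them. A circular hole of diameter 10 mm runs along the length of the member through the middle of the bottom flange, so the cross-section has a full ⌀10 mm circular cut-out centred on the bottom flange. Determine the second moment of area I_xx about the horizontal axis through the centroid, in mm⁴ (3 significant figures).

I_xx ≈ 9.54 × 10⁷ mm⁴

Treat the section as a set of non-overlapping primitives; coordinates are from the bounding-box lower-left.
Bottom flange: 130 × 30, A = 3 900 mm², y = 15 mm, Ī = 292 500 mm⁴.
Web: 20 × 180, A = 3 600 mm², y = 120 mm, Ī = 9 720 000 mm⁴.
Top flange: 130 × 30, A = 3 900 mm², y = 225 mm, Ī = 292 500 mm⁴.
Hole (subtracted): ⌀10, A = 78.54 mm², y = 15 mm, Ī = 490.87 mm⁴.
Centroid: ȳ = ΣA·y / ΣA = 120.73 mm.
Transfer each piece to the horizontal axis through the centroid using Ī + A·d² with d = y − 120.73:
  bottom flange: d = -105.73 mm → contributes +43 888 638 mm⁴
  web: d = -0.72841 mm → contributes +9 721 910 mm⁴
  top flange: d = 104.27 mm → contributes +42 695 500 mm⁴
  hole: d = -105.73 mm → contributes −878 448 mm⁴
Total I = 95 427 601 mm⁴.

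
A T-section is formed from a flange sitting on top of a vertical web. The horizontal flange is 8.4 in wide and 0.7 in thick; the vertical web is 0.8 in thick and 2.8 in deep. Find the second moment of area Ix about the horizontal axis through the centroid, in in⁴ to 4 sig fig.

Break the section into simple shapes (no overlaps), measuring from the bottom-left corner of the bounding box.
Flange: 8.4 × 0.7, A = 5.88 in², y = 3.15 in, Ī = 0.2401 in⁴.
Web: 0.8 × 2.8, A = 2.24 in², y = 1.4 in, Ī = 1.46347 in⁴.
Centroid: ȳ = ΣA·y / ΣA = 2.66724 in.
Transfer each piece to the horizontal axis through the centroid using Ī + A·d² with d = y − 2.66724:
  flange: d = 0.482759 in → contributes +1.61047 in⁴
  web: d = -1.26724 in → contributes +5.06068 in⁴
Total I = 6.67115 in⁴.

Ix ≈ 6.671 in⁴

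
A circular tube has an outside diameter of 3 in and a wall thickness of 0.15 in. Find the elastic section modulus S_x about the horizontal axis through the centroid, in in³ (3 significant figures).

Break the section into simple shapes (no overlaps), measuring from the bottom-left corner of the bounding box.
Outer circle: ⌀3, A = 7.0686 in², y = 1.5 in, Ī = 3.9761 in⁴.
Bore (subtracted): ⌀2.7, A = 5.7256 in², y = 1.5 in, Ī = 2.6087 in⁴.
By symmetry the centroid is at mid-height, ȳ = 1.5 in.
All pieces are centred on the horizontal axis through the centroid, so I = ΣĪ (holes subtracted) = 1.3674 in⁴.
Extreme fibre distance c = 1.5 in; S = I/c = 0.91158 in³.

S_x ≈ 0.912 in³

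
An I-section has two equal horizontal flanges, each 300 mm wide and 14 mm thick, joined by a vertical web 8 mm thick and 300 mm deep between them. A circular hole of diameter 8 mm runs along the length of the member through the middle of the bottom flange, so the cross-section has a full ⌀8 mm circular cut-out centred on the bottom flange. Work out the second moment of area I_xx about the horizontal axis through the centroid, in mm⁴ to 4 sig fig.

Split into non-overlapping primitives; take the origin at the lower-left of the bounding box.
Bottom flange: 300 × 14, A = 4 200 mm², y = 7 mm, Ī = 68 600 mm⁴.
Web: 8 × 300, A = 2 400 mm², y = 164 mm, Ī = 18 000 000 mm⁴.
Top flange: 300 × 14, A = 4 200 mm², y = 321 mm, Ī = 68 600 mm⁴.
Hole (subtracted): ⌀8, A = 50.2655 mm², y = 7 mm, Ī = 201.062 mm⁴.
Centroid: ȳ = ΣA·y / ΣA = 164.734 mm.
Transfer each piece to the horizontal axis through the centroid using Ī + A·d² with d = y − 164.734:
  bottom flange: d = -157.734 mm → contributes +104 564 832 mm⁴
  web: d = -0.734128 mm → contributes +18 001 293 mm⁴
  top flange: d = 156.266 mm → contributes +102 628 496 mm⁴
  hole: d = -157.734 mm → contributes −1 250 809 mm⁴
Total I = 223 943 812 mm⁴.

I_xx ≈ 2.239 × 10⁸ mm⁴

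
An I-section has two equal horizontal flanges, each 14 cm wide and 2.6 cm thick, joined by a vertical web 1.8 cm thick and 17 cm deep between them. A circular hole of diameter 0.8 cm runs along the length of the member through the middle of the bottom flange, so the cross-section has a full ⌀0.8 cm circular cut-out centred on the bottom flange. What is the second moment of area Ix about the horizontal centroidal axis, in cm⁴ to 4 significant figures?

Decompose the section into non-overlapping parts with the origin at the bottom-left of its bounding rectangle.
Bottom flange: 14 × 2.6, A = 36.4 cm², y = 1.3 cm, Ī = 20.5053 cm⁴.
Web: 1.8 × 17, A = 30.6 cm², y = 11.1 cm, Ī = 736.95 cm⁴.
Top flange: 14 × 2.6, A = 36.4 cm², y = 20.9 cm, Ī = 20.5053 cm⁴.
Hole (subtracted): ⌀0.8, A = 0.502655 cm², y = 1.3 cm, Ī = 0.0201062 cm⁴.
Centroid: ȳ = ΣA·y / ΣA = 11.1479 cm.
Transfer each piece to the horizontal centroidal axis using Ī + A·d² with d = y − 11.1479:
  bottom flange: d = -9.84787 cm → contributes +3550.6 cm⁴
  web: d = -0.0478731 cm → contributes +737.02 cm⁴
  top flange: d = 9.75213 cm → contributes +3482.29 cm⁴
  hole: d = -9.84787 cm → contributes −48.7679 cm⁴
Total I = 7721.14 cm⁴.

Ix ≈ 7721 cm⁴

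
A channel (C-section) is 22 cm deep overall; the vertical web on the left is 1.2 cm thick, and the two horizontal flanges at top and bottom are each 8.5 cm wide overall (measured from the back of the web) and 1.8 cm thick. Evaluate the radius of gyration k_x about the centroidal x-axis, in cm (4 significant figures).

k_x ≈ 8.440 cm

Split into non-overlapping primitives; take the origin at the lower-left of the bounding box.
Web: 1.2 × 22, A = 26.4 cm², y = 11 cm, Ī = 1064.8 cm⁴.
Top flange (beyond web): 7.3 × 1.8, A = 13.14 cm², y = 21.1 cm, Ī = 3.5478 cm⁴.
Bottom flange (beyond web): 7.3 × 1.8, A = 13.14 cm², y = 0.9 cm, Ī = 3.5478 cm⁴.
By symmetry the centroid is at mid-height, ȳ = 11 cm.
Transfer each piece to the centroidal x-axis using Ī + A·d² with d = y − 11:
  web: d = 0 cm → contributes +1064.8 cm⁴
  top flange (beyond web): d = 10.1 cm → contributes +1343.96 cm⁴
  bottom flange (beyond web): d = -10.1 cm → contributes +1343.96 cm⁴
Total I = 3752.72 cm⁴.
Radius of gyration: k = √(I/A) = √(3752.72 / 52.68) = 8.44015 cm.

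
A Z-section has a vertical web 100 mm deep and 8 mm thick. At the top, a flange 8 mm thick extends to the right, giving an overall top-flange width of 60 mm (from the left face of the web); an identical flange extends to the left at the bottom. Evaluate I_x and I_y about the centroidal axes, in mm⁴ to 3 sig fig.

Split into non-overlapping primitives; take the origin at the lower-left of the bounding box.
Web: 8 × 100, A = 800 mm², y = 50 mm, Ī = 666 667 mm⁴.
Top flange (beyond web): 52 × 8, A = 416 mm², y = 96 mm, Ī = 2218.7 mm⁴.
Bottom flange (beyond web): 52 × 8, A = 416 mm², y = 4 mm, Ī = 2218.7 mm⁴.
Centroid: ȳ = ΣA·y / ΣA = 50 mm.
Transfer each piece to the centroidal x-axis using Ī + A·d² with d = y − 50:
  web: d = 0 mm → contributes +666 667 mm⁴
  top flange (beyond web): d = 46 mm → contributes +882 475 mm⁴
  bottom flange (beyond web): d = -46 mm → contributes +882 475 mm⁴
Total I = 2 431 616 mm⁴.
For the y-axis: x̄ = 56 mm.
Repeating about the centroidal y-axis gives I_y = 940 544 mm⁴.

I_x ≈ 2.43 × 10⁶ mm⁴, I_y ≈ 9.41 × 10⁵ mm⁴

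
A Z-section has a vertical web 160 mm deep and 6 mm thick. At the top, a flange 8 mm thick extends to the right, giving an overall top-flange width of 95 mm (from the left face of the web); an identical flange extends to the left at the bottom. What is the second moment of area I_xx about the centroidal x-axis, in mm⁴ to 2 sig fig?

Decompose the section into non-overlapping parts with the origin at the bottom-left of its bounding rectangle.
Web: 6 × 160, A = 960 mm², y = 80 mm, Ī = 2 048 000 mm⁴.
Top flange (beyond web): 89 × 8, A = 712 mm², y = 156 mm, Ī = 3 797 mm⁴.
Bottom flange (beyond web): 89 × 8, A = 712 mm², y = 4 mm, Ī = 3 797 mm⁴.
Centroid: ȳ = ΣA·y / ΣA = 80 mm.
Transfer each piece to the centroidal x-axis using Ī + A·d² with d = y − 80:
  web: d = 0 mm → contributes +2 048 000 mm⁴
  top flange (beyond web): d = 76 mm → contributes +4 116 309 mm⁴
  bottom flange (beyond web): d = -76 mm → contributes +4 116 309 mm⁴
Total I = 10 280 619 mm⁴.

I_xx ≈ 1.0 × 10⁷ mm⁴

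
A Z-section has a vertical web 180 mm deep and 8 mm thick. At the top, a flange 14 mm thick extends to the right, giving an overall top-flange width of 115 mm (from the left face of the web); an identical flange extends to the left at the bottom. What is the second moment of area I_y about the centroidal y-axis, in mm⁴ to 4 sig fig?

I_y ≈ 1.277 × 10⁷ mm⁴

Decompose the section into non-overlapping parts with the origin at the bottom-left of its bounding rectangle.
Web: 8 × 180, A = 1 440 mm², x = 111 mm, Ī = 7 680 mm⁴.
Top flange (beyond web): 107 × 14, A = 1 498 mm², x = 168.5 mm, Ī = 1 429 217 mm⁴.
Bottom flange (beyond web): 107 × 14, A = 1 498 mm², x = 53.5 mm, Ī = 1 429 217 mm⁴.
Centroid: x̄ = ΣA·x / ΣA = 111 mm.
Transfer each piece to the centroidal y-axis using Ī + A·d² with d = x − 111:
  web: d = 0 mm → contributes +7 680 mm⁴
  top flange (beyond web): d = 57.5 mm → contributes +6 381 979 mm⁴
  bottom flange (beyond web): d = -57.5 mm → contributes +6 381 979 mm⁴
Total I = 12 771 639 mm⁴.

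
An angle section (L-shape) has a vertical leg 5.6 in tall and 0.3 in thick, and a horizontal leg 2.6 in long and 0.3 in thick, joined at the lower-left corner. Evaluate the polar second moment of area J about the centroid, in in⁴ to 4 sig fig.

Treat the section as a set of non-overlapping primitives; coordinates are from the bounding-box lower-left.
Vertical leg: 0.3 × 5.6, A = 1.68 in², y = 2.8 in, Ī = 4.3904 in⁴.
Horizontal leg (remainder): 2.3 × 0.3, A = 0.69 in², y = 0.15 in, Ī = 0.005175 in⁴.
Centroid: ȳ = ΣA·y / ΣA = 2.02848 in.
Transfer each piece to the centroidal x-axis using Ī + A·d² with d = y − 2.02848:
  vertical leg: d = 0.771519 in → contributes +5.39041 in⁴
  horizontal leg (remainder): d = -1.87848 in → contributes +2.43997 in⁴
Total I = 7.83038 in⁴.
For the y-axis: x̄ = 0.528481 in.
Repeating about the centroidal y-axis gives I_y = 1.14338 in⁴.
Polar second moment: J = I_x + I_y = 8.97376 in⁴.

J ≈ 8.974 in⁴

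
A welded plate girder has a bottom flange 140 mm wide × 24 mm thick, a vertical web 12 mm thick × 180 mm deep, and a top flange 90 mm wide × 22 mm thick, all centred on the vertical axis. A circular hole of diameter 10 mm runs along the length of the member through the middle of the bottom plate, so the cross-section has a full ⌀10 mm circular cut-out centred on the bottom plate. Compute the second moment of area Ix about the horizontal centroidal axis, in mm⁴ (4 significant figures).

Ix ≈ 5.797 × 10⁷ mm⁴

Split into non-overlapping primitives; take the origin at the lower-left of the bounding box.
Bottom plate: 140 × 24, A = 3 360 mm², y = 12 mm, Ī = 161 280 mm⁴.
Web plate: 12 × 180, A = 2 160 mm², y = 114 mm, Ī = 5 832 000 mm⁴.
Top plate: 90 × 22, A = 1 980 mm², y = 215 mm, Ī = 79 860 mm⁴.
Hole (subtracted): ⌀10, A = 78.5398 mm², y = 12 mm, Ī = 490.874 mm⁴.
Centroid: ȳ = ΣA·y / ΣA = 95.846 mm.
Transfer each piece to the horizontal centroidal axis using Ī + A·d² with d = y − 95.846:
  bottom plate: d = -83.846 mm → contributes +23 782 609 mm⁴
  web plate: d = 18.154 mm → contributes +6 543 864 mm⁴
  top plate: d = 119.154 mm → contributes +28 191 242 mm⁴
  hole: d = -83.846 mm → contributes −552 638 mm⁴
Total I = 57 965 076 mm⁴.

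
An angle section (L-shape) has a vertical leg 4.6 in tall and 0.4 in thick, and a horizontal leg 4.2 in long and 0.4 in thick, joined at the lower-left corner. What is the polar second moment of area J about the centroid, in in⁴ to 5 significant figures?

Split into non-overlapping primitives; take the origin at the lower-left of the bounding box.
Vertical leg: 0.4 × 4.6, A = 1.84 in², y = 2.3 in, Ī = 3.244533 in⁴.
Horizontal leg (remainder): 3.8 × 0.4, A = 1.52 in², y = 0.2 in, Ī = 0.02026667 in⁴.
Centroid: ȳ = ΣA·y / ΣA = 1.35 in.
Transfer each piece to the centroidal x-axis using Ī + A·d² with d = y − 1.35:
  vertical leg: d = 0.95 in → contributes +4.905133 in⁴
  horizontal leg (remainder): d = -1.15 in → contributes +2.030467 in⁴
Total I = 6.9356 in⁴.
For the y-axis: x̄ = 1.15 in.
Repeating about the centroidal y-axis gives I_y = 5.5244 in⁴.
Polar second moment: J = I_x + I_y = 12.46 in⁴.

J ≈ 12.460 in⁴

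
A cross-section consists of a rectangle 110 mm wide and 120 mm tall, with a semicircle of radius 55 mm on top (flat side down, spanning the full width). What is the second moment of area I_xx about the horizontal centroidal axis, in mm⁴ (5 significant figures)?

Break the section into simple shapes (no overlaps), measuring from the bottom-left corner of the bounding box.
Rectangular body: 110 × 120, A = 13 200 mm², y = 60 mm, Ī = 15 840 000 mm⁴.
Semicircular cap: semicircle r = 55, A = 4751.659 mm², y = 143.3427 mm, Ī = 1 004 345 mm⁴.
Centroid: ȳ = ΣA·y / ΣA = 82.06015 mm.
Transfer each piece to the horizontal centroidal axis using Ī + A·d² with d = y − 82.06015:
  rectangular body: d = -22.06015 mm → contributes +22 263 780 mm⁴
  semicircular cap: d = 61.28258 mm → contributes +18 849 459 mm⁴
Total I = 41 113 239 mm⁴.

I_xx ≈ 4.1113 × 10⁷ mm⁴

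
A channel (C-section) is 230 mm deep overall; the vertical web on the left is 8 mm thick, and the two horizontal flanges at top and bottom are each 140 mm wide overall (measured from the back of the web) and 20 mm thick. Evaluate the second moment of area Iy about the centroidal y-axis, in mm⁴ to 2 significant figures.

Iy ≈ 1.4 × 10⁷ mm⁴

Split into non-overlapping primitives; take the origin at the lower-left of the bounding box.
Web: 8 × 230, A = 1 840 mm², x = 4 mm, Ī = 9 813 mm⁴.
Top flange (beyond web): 132 × 20, A = 2 640 mm², x = 74 mm, Ī = 3 833 280 mm⁴.
Bottom flange (beyond web): 132 × 20, A = 2 640 mm², x = 74 mm, Ī = 3 833 280 mm⁴.
Centroid: x̄ = ΣA·x / ΣA = 55.91 mm.
Transfer each piece to the centroidal y-axis using Ī + A·d² with d = x − 55.91:
  web: d = -51.91 mm → contributes +4 967 987 mm⁴
  top flange (beyond web): d = 18.09 mm → contributes +4 697 204 mm⁴
  bottom flange (beyond web): d = 18.09 mm → contributes +4 697 204 mm⁴
Total I = 14 362 396 mm⁴.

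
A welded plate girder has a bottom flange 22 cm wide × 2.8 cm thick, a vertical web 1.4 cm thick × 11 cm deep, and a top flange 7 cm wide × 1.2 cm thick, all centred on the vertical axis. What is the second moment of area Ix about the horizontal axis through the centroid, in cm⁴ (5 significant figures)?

Ix ≈ 1805.7 cm⁴

Break the section into simple shapes (no overlaps), measuring from the bottom-left corner of the bounding box.
Bottom plate: 22 × 2.8, A = 61.6 cm², y = 1.4 cm, Ī = 40.24533 cm⁴.
Web plate: 1.4 × 11, A = 15.4 cm², y = 8.3 cm, Ī = 155.2833 cm⁴.
Top plate: 7 × 1.2, A = 8.4 cm², y = 14.4 cm, Ī = 1.008 cm⁴.
Centroid: ȳ = ΣA·y / ΣA = 3.922951 cm.
Transfer each piece to the horizontal axis through the centroid using Ī + A·d² with d = y − 3.922951:
  bottom plate: d = -2.522951 cm → contributes +432.3466 cm⁴
  web plate: d = 4.377049 cm → contributes +450.3252 cm⁴
  top plate: d = 10.47705 cm → contributes +923.0639 cm⁴
Total I = 1805.736 cm⁴.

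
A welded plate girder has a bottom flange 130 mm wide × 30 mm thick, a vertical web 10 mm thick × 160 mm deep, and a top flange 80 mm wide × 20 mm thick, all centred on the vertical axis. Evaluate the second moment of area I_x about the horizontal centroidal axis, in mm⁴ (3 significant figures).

Break the section into simple shapes (no overlaps), measuring from the bottom-left corner of the bounding box.
Bottom plate: 130 × 30, A = 3 900 mm², y = 15 mm, Ī = 292 500 mm⁴.
Web plate: 10 × 160, A = 1 600 mm², y = 110 mm, Ī = 3 413 333 mm⁴.
Top plate: 80 × 20, A = 1 600 mm², y = 200 mm, Ī = 53 333 mm⁴.
Centroid: ȳ = ΣA·y / ΣA = 78.099 mm.
Transfer each piece to the horizontal centroidal axis using Ī + A·d² with d = y − 78.099:
  bottom plate: d = -63.099 mm → contributes +15 820 086 mm⁴
  web plate: d = 31.901 mm → contributes +5 041 653 mm⁴
  top plate: d = 121.9 mm → contributes +23 829 259 mm⁴
Total I = 44 690 998 mm⁴.

I_x ≈ 4.47 × 10⁷ mm⁴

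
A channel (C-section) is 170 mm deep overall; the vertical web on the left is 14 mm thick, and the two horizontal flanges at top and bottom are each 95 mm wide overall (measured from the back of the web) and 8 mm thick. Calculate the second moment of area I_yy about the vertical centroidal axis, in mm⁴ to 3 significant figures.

I_yy ≈ 2.64 × 10⁶ mm⁴

Split into non-overlapping primitives; take the origin at the lower-left of the bounding box.
Web: 14 × 170, A = 2 380 mm², x = 7 mm, Ī = 38 873 mm⁴.
Top flange (beyond web): 81 × 8, A = 648 mm², x = 54.5 mm, Ī = 354 294 mm⁴.
Bottom flange (beyond web): 81 × 8, A = 648 mm², x = 54.5 mm, Ī = 354 294 mm⁴.
Centroid: x̄ = ΣA·x / ΣA = 23.746 mm.
Transfer each piece to the vertical centroidal axis using Ī + A·d² with d = x − 23.746:
  web: d = -16.746 mm → contributes +706 330 mm⁴
  top flange (beyond web): d = 30.754 mm → contributes +967 159 mm⁴
  bottom flange (beyond web): d = 30.754 mm → contributes +967 159 mm⁴
Total I = 2 640 649 mm⁴.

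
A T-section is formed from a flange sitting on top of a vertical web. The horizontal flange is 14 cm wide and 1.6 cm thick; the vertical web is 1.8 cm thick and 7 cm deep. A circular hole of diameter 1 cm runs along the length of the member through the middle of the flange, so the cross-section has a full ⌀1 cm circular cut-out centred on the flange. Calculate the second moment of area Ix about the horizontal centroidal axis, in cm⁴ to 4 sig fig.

Treat the section as a set of non-overlapping primitives; coordinates are from the bounding-box lower-left.
Flange: 14 × 1.6, A = 22.4 cm², y = 7.8 cm, Ī = 4.77867 cm⁴.
Web: 1.8 × 7, A = 12.6 cm², y = 3.5 cm, Ī = 51.45 cm⁴.
Hole (subtracted): ⌀1, A = 0.785398 cm², y = 7.8 cm, Ī = 0.0490874 cm⁴.
Centroid: ȳ = ΣA·y / ΣA = 6.21647 cm.
Transfer each piece to the horizontal centroidal axis using Ī + A·d² with d = y − 6.21647:
  flange: d = 1.58353 cm → contributes +60.9485 cm⁴
  web: d = -2.71647 cm → contributes +144.428 cm⁴
  hole: d = 1.58353 cm → contributes −2.01854 cm⁴
Total I = 203.358 cm⁴.

Ix ≈ 203.4 cm⁴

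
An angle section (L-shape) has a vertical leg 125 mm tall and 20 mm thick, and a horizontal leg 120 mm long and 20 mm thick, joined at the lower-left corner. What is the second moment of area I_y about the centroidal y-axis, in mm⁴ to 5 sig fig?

Decompose the section into non-overlapping parts with the origin at the bottom-left of its bounding rectangle.
Vertical leg: 20 × 125, A = 2 500 mm², x = 10 mm, Ī = 83333.33 mm⁴.
Horizontal leg (remainder): 100 × 20, A = 2 000 mm², x = 70 mm, Ī = 1 666 667 mm⁴.
Centroid: x̄ = ΣA·x / ΣA = 36.66667 mm.
Transfer each piece to the centroidal y-axis using Ī + A·d² with d = x − 36.66667:
  vertical leg: d = -26.66667 mm → contributes +1 861 111 mm⁴
  horizontal leg (remainder): d = 33.33333 mm → contributes +3 888 889 mm⁴
Total I = 5 750 000 mm⁴.

I_y ≈ 5.7500 × 10⁶ mm⁴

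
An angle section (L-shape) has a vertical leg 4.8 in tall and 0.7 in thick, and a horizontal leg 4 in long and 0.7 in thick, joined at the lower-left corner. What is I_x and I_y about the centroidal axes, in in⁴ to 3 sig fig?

I_x ≈ 12.3 in⁴, I_y ≈ 7.71 in⁴

Split into non-overlapping primitives; take the origin at the lower-left of the bounding box.
Vertical leg: 0.7 × 4.8, A = 3.36 in², y = 2.4 in, Ī = 6.4512 in⁴.
Horizontal leg (remainder): 3.3 × 0.7, A = 2.31 in², y = 0.35 in, Ī = 0.094325 in⁴.
Centroid: ȳ = ΣA·y / ΣA = 1.5648 in.
Transfer each piece to the centroidal x-axis using Ī + A·d² with d = y − 1.5648:
  vertical leg: d = 0.83519 in → contributes +8.7949 in⁴
  horizontal leg (remainder): d = -1.2148 in → contributes +3.5034 in⁴
Total I = 12.298 in⁴.
For the y-axis: x̄ = 1.1648 in.
Repeating about the centroidal y-axis gives I_y = 7.7091 in⁴.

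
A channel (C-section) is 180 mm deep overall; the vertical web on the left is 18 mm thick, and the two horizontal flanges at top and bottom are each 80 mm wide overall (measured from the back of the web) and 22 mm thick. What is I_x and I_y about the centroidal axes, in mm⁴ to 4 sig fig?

I_x ≈ 2.588 × 10⁷ mm⁴, I_y ≈ 3.331 × 10⁶ mm⁴

Decompose the section into non-overlapping parts with the origin at the bottom-left of its bounding rectangle.
Web: 18 × 180, A = 3 240 mm², y = 90 mm, Ī = 8 748 000 mm⁴.
Top flange (beyond web): 62 × 22, A = 1 364 mm², y = 169 mm, Ī = 55014.7 mm⁴.
Bottom flange (beyond web): 62 × 22, A = 1 364 mm², y = 11 mm, Ī = 55014.7 mm⁴.
By symmetry the centroid is at mid-height, ȳ = 90 mm.
Transfer each piece to the centroidal x-axis using Ī + A·d² with d = y − 90:
  web: d = 0 mm → contributes +8 748 000 mm⁴
  top flange (beyond web): d = 79 mm → contributes +8 567 739 mm⁴
  bottom flange (beyond web): d = -79 mm → contributes +8 567 739 mm⁴
Total I = 25 883 477 mm⁴.
For the y-axis: x̄ = 27.2842 mm.
Repeating about the centroidal y-axis gives I_y = 3 330 979 mm⁴.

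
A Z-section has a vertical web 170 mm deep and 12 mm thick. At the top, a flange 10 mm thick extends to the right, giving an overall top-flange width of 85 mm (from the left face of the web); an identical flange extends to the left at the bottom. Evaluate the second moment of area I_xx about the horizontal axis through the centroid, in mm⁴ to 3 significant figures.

Decompose the section into non-overlapping parts with the origin at the bottom-left of its bounding rectangle.
Web: 12 × 170, A = 2 040 mm², y = 85 mm, Ī = 4 913 000 mm⁴.
Top flange (beyond web): 73 × 10, A = 730 mm², y = 165 mm, Ī = 6083.3 mm⁴.
Bottom flange (beyond web): 73 × 10, A = 730 mm², y = 5 mm, Ī = 6083.3 mm⁴.
Centroid: ȳ = ΣA·y / ΣA = 85 mm.
Transfer each piece to the horizontal axis through the centroid using Ī + A·d² with d = y − 85:
  web: d = 0 mm → contributes +4 913 000 mm⁴
  top flange (beyond web): d = 80 mm → contributes +4 678 083 mm⁴
  bottom flange (beyond web): d = -80 mm → contributes +4 678 083 mm⁴
Total I = 14 269 167 mm⁴.

I_xx ≈ 1.43 × 10⁷ mm⁴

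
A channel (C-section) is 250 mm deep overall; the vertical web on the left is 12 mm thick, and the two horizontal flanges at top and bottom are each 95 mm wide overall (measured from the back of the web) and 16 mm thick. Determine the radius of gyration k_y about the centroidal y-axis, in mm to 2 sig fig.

Decompose the section into non-overlapping parts with the origin at the bottom-left of its bounding rectangle.
Web: 12 × 250, A = 3 000 mm², x = 6 mm, Ī = 36 000 mm⁴.
Top flange (beyond web): 83 × 16, A = 1 328 mm², x = 53.5 mm, Ī = 762 383 mm⁴.
Bottom flange (beyond web): 83 × 16, A = 1 328 mm², x = 53.5 mm, Ī = 762 383 mm⁴.
Centroid: x̄ = ΣA·x / ΣA = 28.31 mm.
Transfer each piece to the centroidal y-axis using Ī + A·d² with d = x − 28.31:
  web: d = -22.31 mm → contributes +1 528 608 mm⁴
  top flange (beyond web): d = 25.19 mm → contributes +1 605 347 mm⁴
  bottom flange (beyond web): d = 25.19 mm → contributes +1 605 347 mm⁴
Total I = 4 739 301 mm⁴.
Radius of gyration: k = √(I/A) = √(4 739 301 / 5 656) = 28.95 mm.

k_y ≈ 29 mm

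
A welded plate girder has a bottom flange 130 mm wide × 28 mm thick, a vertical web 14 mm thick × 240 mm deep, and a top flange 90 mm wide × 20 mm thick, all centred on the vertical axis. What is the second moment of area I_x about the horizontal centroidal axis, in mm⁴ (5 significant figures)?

Decompose the section into non-overlapping parts with the origin at the bottom-left of its bounding rectangle.
Bottom plate: 130 × 28, A = 3 640 mm², y = 14 mm, Ī = 237813.3 mm⁴.
Web plate: 14 × 240, A = 3 360 mm², y = 148 mm, Ī = 16 128 000 mm⁴.
Top plate: 90 × 20, A = 1 800 mm², y = 278 mm, Ī = 60 000 mm⁴.
Centroid: ȳ = ΣA·y / ΣA = 119.1636 mm.
Transfer each piece to the horizontal centroidal axis using Ī + A·d² with d = y − 119.1636:
  bottom plate: d = -105.1636 mm → contributes +40 493 994 mm⁴
  web plate: d = 28.83636 mm → contributes +18 921 961 mm⁴
  top plate: d = 158.8364 mm → contributes +45 472 183 mm⁴
Total I = 104 888 138 mm⁴.

I_x ≈ 1.0489 × 10⁸ mm⁴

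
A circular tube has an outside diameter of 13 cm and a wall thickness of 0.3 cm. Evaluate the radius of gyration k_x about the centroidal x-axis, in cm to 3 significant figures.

k_x ≈ 4.49 cm

Decompose the section into non-overlapping parts with the origin at the bottom-left of its bounding rectangle.
Outer circle: ⌀13, A = 132.73 cm², y = 6.5 cm, Ī = 1 402 cm⁴.
Bore (subtracted): ⌀12.4, A = 120.76 cm², y = 6.5 cm, Ī = 1160.5 cm⁴.
By symmetry the centroid is at mid-height, ȳ = 6.5 cm.
All pieces are centred on the centroidal x-axis, so I = ΣĪ (holes subtracted) = 241.45 cm⁴.
Radius of gyration: k = √(I/A) = √(241.45 / 11.969) = 4.4914 cm.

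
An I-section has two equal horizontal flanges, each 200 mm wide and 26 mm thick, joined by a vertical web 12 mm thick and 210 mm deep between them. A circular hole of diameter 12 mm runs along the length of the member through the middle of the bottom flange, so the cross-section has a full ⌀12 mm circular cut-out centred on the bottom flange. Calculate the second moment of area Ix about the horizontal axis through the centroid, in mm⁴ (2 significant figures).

Ix ≈ 1.5 × 10⁸ mm⁴

Split into non-overlapping primitives; take the origin at the lower-left of the bounding box.
Bottom flange: 200 × 26, A = 5 200 mm², y = 13 mm, Ī = 292 933 mm⁴.
Web: 12 × 210, A = 2 520 mm², y = 131 mm, Ī = 9 261 000 mm⁴.
Top flange: 200 × 26, A = 5 200 mm², y = 249 mm, Ī = 292 933 mm⁴.
Hole (subtracted): ⌀12, A = 113.1 mm², y = 13 mm, Ī = 1 018 mm⁴.
Centroid: ȳ = ΣA·y / ΣA = 132 mm.
Transfer each piece to the horizontal axis through the centroid using Ī + A·d² with d = y − 132:
  bottom flange: d = -119 mm → contributes +73 982 189 mm⁴
  web: d = -1.042 mm → contributes +9 263 736 mm⁴
  top flange: d = 117 mm → contributes +71 424 571 mm⁴
  hole: d = -119 mm → contributes −1 603 721 mm⁴
Total I = 153 066 775 mm⁴.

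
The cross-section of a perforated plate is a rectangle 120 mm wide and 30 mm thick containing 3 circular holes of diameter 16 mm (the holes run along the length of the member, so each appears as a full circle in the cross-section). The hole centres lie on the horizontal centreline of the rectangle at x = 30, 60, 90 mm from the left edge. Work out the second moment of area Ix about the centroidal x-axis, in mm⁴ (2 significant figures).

Ix ≈ 2.6 × 10⁵ mm⁴

Split into non-overlapping primitives; take the origin at the lower-left of the bounding box.
Plate: 120 × 30, A = 3 600 mm², y = 15 mm, Ī = 270 000 mm⁴.
Hole 1 (subtracted): ⌀16, A = 201.1 mm², y = 15 mm, Ī = 3 217 mm⁴.
Hole 2 (subtracted): ⌀16, A = 201.1 mm², y = 15 mm, Ī = 3 217 mm⁴.
Hole 3 (subtracted): ⌀16, A = 201.1 mm², y = 15 mm, Ī = 3 217 mm⁴.
By symmetry the centroid is at mid-height, ȳ = 15 mm.
All pieces are centred on the centroidal x-axis, so I = ΣĪ (holes subtracted) = 260 349 mm⁴.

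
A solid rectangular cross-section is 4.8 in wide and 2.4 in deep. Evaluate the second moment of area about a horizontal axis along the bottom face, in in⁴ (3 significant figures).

I_base ≈ 22.1 in⁴

The section: 4.8 × 2.4, A = 11.52 in², y = 1.2 in, Ī = 5.5296 in⁴.
Transfer it to a horizontal axis along the bottom face using Ī + A·d² with d = y − 0:
  the section: d = 1.2 in → contributes +22.118 in⁴
Total I = 22.118 in⁴.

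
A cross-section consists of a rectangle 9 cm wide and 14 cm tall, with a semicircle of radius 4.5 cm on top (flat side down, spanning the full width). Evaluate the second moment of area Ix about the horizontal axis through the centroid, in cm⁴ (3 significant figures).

Ix ≈ 4120 cm⁴

Decompose the section into non-overlapping parts with the origin at the bottom-left of its bounding rectangle.
Rectangular body: 9 × 14, A = 126 cm², y = 7 cm, Ī = 2 058 cm⁴.
Semicircular cap: semicircle r = 4.5, A = 31.809 cm², y = 15.91 cm, Ī = 45.007 cm⁴.
Centroid: ȳ = ΣA·y / ΣA = 8.7959 cm.
Transfer each piece to the horizontal axis through the centroid using Ī + A·d² with d = y − 8.7959:
  rectangular body: d = -1.7959 cm → contributes +2464.4 cm⁴
  semicircular cap: d = 7.1139 cm → contributes +1654.8 cm⁴
Total I = 4119.2 cm⁴.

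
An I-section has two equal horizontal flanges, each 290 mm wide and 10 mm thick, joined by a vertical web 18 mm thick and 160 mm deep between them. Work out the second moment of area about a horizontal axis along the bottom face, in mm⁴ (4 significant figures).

Treat the section as a set of non-overlapping primitives; coordinates are from the bounding-box lower-left.
Bottom flange: 290 × 10, A = 2 900 mm², y = 5 mm, Ī = 24166.7 mm⁴.
Web: 18 × 160, A = 2 880 mm², y = 90 mm, Ī = 6 144 000 mm⁴.
Top flange: 290 × 10, A = 2 900 mm², y = 175 mm, Ī = 24166.7 mm⁴.
Transfer each piece to the base of the section using Ī + A·d² with d = y − 0:
  bottom flange: d = 5 mm → contributes +96666.7 mm⁴
  web: d = 90 mm → contributes +29 472 000 mm⁴
  top flange: d = 175 mm → contributes +88 836 667 mm⁴
Total I = 118 405 333 mm⁴.

I_base ≈ 1.184 × 10⁸ mm⁴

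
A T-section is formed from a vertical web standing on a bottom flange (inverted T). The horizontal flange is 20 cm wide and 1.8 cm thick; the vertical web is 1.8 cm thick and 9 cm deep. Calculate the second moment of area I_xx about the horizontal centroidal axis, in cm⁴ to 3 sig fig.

Treat the section as a set of non-overlapping primitives; coordinates are from the bounding-box lower-left.
Flange: 20 × 1.8, A = 36 cm², y = 0.9 cm, Ī = 9.72 cm⁴.
Web: 1.8 × 9, A = 16.2 cm², y = 6.3 cm, Ī = 109.35 cm⁴.
Centroid: ȳ = ΣA·y / ΣA = 2.5759 cm.
Transfer each piece to the horizontal centroidal axis using Ī + A·d² with d = y − 2.5759:
  flange: d = -1.6759 cm → contributes +110.83 cm⁴
  web: d = 3.7241 cm → contributes +334.03 cm⁴
Total I = 444.86 cm⁴.

I_xx ≈ 445 cm⁴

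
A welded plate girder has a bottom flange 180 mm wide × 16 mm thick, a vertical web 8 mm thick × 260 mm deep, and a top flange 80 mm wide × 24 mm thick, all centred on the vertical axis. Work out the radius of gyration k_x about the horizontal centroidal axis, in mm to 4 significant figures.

k_x ≈ 122.5 mm

Treat the section as a set of non-overlapping primitives; coordinates are from the bounding-box lower-left.
Bottom plate: 180 × 16, A = 2 880 mm², y = 8 mm, Ī = 61 440 mm⁴.
Web plate: 8 × 260, A = 2 080 mm², y = 146 mm, Ī = 11 717 333 mm⁴.
Top plate: 80 × 24, A = 1 920 mm², y = 288 mm, Ī = 92 160 mm⁴.
Centroid: ȳ = ΣA·y / ΣA = 127.86 mm.
Transfer each piece to the horizontal centroidal axis using Ī + A·d² with d = y − 127.86:
  bottom plate: d = -119.86 mm → contributes +41 437 050 mm⁴
  web plate: d = 18.1395 mm → contributes +12 401 742 mm⁴
  top plate: d = 160.14 mm → contributes +49 329 928 mm⁴
Total I = 103 168 719 mm⁴.
Radius of gyration: k = √(I/A) = √(103 168 719 / 6 880) = 122.456 mm.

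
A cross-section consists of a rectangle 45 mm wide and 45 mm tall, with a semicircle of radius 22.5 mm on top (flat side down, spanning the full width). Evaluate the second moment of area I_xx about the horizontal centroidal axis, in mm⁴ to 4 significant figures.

I_xx ≈ 9.563 × 10⁵ mm⁴

Split into non-overlapping primitives; take the origin at the lower-left of the bounding box.
Rectangular body: 45 × 45, A = 2 025 mm², y = 22.5 mm, Ī = 341 719 mm⁴.
Semicircular cap: semicircle r = 22.5, A = 795.216 mm², y = 54.5493 mm, Ī = 28129.5 mm⁴.
Centroid: ȳ = ΣA·y / ΣA = 31.5369 mm.
Transfer each piece to the horizontal centroidal axis using Ī + A·d² with d = y − 31.5369:
  rectangular body: d = -9.03693 mm → contributes +507 093 mm⁴
  semicircular cap: d = 23.0124 mm → contributes +449 251 mm⁴
Total I = 956 344 mm⁴.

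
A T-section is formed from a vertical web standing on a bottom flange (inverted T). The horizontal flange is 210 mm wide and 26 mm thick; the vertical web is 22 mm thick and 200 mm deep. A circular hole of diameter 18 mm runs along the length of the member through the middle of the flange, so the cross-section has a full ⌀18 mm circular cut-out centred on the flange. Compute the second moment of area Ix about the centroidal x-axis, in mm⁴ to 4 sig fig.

Ix ≈ 4.542 × 10⁷ mm⁴

Split into non-overlapping primitives; take the origin at the lower-left of the bounding box.
Flange: 210 × 26, A = 5 460 mm², y = 13 mm, Ī = 307 580 mm⁴.
Web: 22 × 200, A = 4 400 mm², y = 126 mm, Ī = 14 666 667 mm⁴.
Hole (subtracted): ⌀18, A = 254.469 mm², y = 13 mm, Ī = 5 153 mm⁴.
Centroid: ȳ = ΣA·y / ΣA = 64.7618 mm.
Transfer each piece to the centroidal x-axis using Ī + A·d² with d = y − 64.7618:
  flange: d = -51.7618 mm → contributes +14 936 495 mm⁴
  web: d = 61.2382 mm → contributes +31 167 158 mm⁴
  hole: d = -51.7618 mm → contributes −686 949 mm⁴
Total I = 45 416 705 mm⁴.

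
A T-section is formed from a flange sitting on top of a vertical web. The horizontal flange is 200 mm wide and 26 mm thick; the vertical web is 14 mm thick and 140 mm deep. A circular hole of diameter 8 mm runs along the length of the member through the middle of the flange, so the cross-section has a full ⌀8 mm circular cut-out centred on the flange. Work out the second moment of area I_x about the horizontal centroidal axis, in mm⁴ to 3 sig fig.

Split into non-overlapping primitives; take the origin at the lower-left of the bounding box.
Flange: 200 × 26, A = 5 200 mm², y = 153 mm, Ī = 292 933 mm⁴.
Web: 14 × 140, A = 1 960 mm², y = 70 mm, Ī = 3 201 333 mm⁴.
Hole (subtracted): ⌀8, A = 50.265 mm², y = 153 mm, Ī = 201.06 mm⁴.
Centroid: ȳ = ΣA·y / ΣA = 130.12 mm.
Transfer each piece to the horizontal centroidal axis using Ī + A·d² with d = y − 130.12:
  flange: d = 22.881 mm → contributes +3 015 415 mm⁴
  web: d = -60.119 mm → contributes +10 285 278 mm⁴
  hole: d = 22.881 mm → contributes −26 518 mm⁴
Total I = 13 274 175 mm⁴.

I_x ≈ 1.33 × 10⁷ mm⁴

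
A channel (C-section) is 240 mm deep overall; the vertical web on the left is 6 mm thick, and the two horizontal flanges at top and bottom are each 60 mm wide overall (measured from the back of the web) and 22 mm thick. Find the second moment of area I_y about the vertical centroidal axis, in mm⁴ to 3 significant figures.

Break the section into simple shapes (no overlaps), measuring from the bottom-left corner of the bounding box.
Web: 6 × 240, A = 1 440 mm², x = 3 mm, Ī = 4 320 mm⁴.
Top flange (beyond web): 54 × 22, A = 1 188 mm², x = 33 mm, Ī = 288 684 mm⁴.
Bottom flange (beyond web): 54 × 22, A = 1 188 mm², x = 33 mm, Ī = 288 684 mm⁴.
Centroid: x̄ = ΣA·x / ΣA = 21.679 mm.
Transfer each piece to the vertical centroidal axis using Ī + A·d² with d = x − 21.679:
  web: d = -18.679 mm → contributes +506 756 mm⁴
  top flange (beyond web): d = 11.321 mm → contributes +440 937 mm⁴
  bottom flange (beyond web): d = 11.321 mm → contributes +440 937 mm⁴
Total I = 1 388 631 mm⁴.

I_y ≈ 1.39 × 10⁶ mm⁴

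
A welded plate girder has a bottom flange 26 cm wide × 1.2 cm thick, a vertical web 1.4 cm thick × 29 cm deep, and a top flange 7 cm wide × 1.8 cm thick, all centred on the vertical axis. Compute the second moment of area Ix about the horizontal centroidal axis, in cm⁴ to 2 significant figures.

Ix ≈ 1.2 × 10⁴ cm⁴

Treat the section as a set of non-overlapping primitives; coordinates are from the bounding-box lower-left.
Bottom plate: 26 × 1.2, A = 31.2 cm², y = 0.6 cm, Ī = 3.744 cm⁴.
Web plate: 1.4 × 29, A = 40.6 cm², y = 15.7 cm, Ī = 2 845 cm⁴.
Top plate: 7 × 1.8, A = 12.6 cm², y = 31.1 cm, Ī = 3.402 cm⁴.
Centroid: ȳ = ΣA·y / ΣA = 12.42 cm.
Transfer each piece to the horizontal centroidal axis using Ī + A·d² with d = y − 12.42:
  bottom plate: d = -11.82 cm → contributes +4 361 cm⁴
  web plate: d = 3.283 cm → contributes +3 283 cm⁴
  top plate: d = 18.68 cm → contributes +4 401 cm⁴
Total I = 12 045 cm⁴.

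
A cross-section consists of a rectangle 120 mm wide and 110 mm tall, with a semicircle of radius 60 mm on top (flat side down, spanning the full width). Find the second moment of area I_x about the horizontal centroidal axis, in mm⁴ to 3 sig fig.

Break the section into simple shapes (no overlaps), measuring from the bottom-left corner of the bounding box.
Rectangular body: 120 × 110, A = 13 200 mm², y = 55 mm, Ī = 13 310 000 mm⁴.
Semicircular cap: semicircle r = 60, A = 5654.9 mm², y = 135.46 mm, Ī = 1 422 450 mm⁴.
Centroid: ȳ = ΣA·y / ΣA = 79.133 mm.
Transfer each piece to the horizontal centroidal axis using Ī + A·d² with d = y − 79.133:
  rectangular body: d = -24.133 mm → contributes +20 997 472 mm⁴
  semicircular cap: d = 56.332 mm → contributes +19 367 104 mm⁴
Total I = 40 364 575 mm⁴.

I_x ≈ 4.04 × 10⁷ mm⁴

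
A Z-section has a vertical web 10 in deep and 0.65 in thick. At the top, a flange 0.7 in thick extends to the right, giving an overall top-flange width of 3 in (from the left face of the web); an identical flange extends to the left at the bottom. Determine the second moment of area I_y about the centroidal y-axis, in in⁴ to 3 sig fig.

I_y ≈ 9.15 in⁴

Treat the section as a set of non-overlapping primitives; coordinates are from the bounding-box lower-left.
Web: 0.65 × 10, A = 6.5 in², x = 2.675 in, Ī = 0.22885 in⁴.
Top flange (beyond web): 2.35 × 0.7, A = 1.645 in², x = 4.175 in, Ī = 0.75704 in⁴.
Bottom flange (beyond web): 2.35 × 0.7, A = 1.645 in², x = 1.175 in, Ī = 0.75704 in⁴.
Centroid: x̄ = ΣA·x / ΣA = 2.675 in.
Transfer each piece to the centroidal y-axis using Ī + A·d² with d = x − 2.675:
  web: d = 0 in → contributes +0.22885 in⁴
  top flange (beyond web): d = 1.5 in → contributes +4.4583 in⁴
  bottom flange (beyond web): d = -1.5 in → contributes +4.4583 in⁴
Total I = 9.1454 in⁴.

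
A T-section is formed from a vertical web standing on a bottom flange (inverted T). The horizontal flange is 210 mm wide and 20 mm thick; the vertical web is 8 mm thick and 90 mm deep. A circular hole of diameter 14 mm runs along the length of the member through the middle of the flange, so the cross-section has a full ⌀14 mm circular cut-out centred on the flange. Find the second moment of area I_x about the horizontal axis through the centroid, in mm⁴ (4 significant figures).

Split into non-overlapping primitives; take the origin at the lower-left of the bounding box.
Flange: 210 × 20, A = 4 200 mm², y = 10 mm, Ī = 140 000 mm⁴.
Web: 8 × 90, A = 720 mm², y = 65 mm, Ī = 486 000 mm⁴.
Hole (subtracted): ⌀14, A = 153.938 mm², y = 10 mm, Ī = 1885.74 mm⁴.
Centroid: ȳ = ΣA·y / ΣA = 18.3087 mm.
Transfer each piece to the horizontal axis through the centroid using Ī + A·d² with d = y − 18.3087:
  flange: d = -8.30875 mm → contributes +429 948 mm⁴
  web: d = 46.6913 mm → contributes +2 055 653 mm⁴
  hole: d = -8.30875 mm → contributes −12512.9 mm⁴
Total I = 2 473 088 mm⁴.

I_x ≈ 2.473 × 10⁶ mm⁴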